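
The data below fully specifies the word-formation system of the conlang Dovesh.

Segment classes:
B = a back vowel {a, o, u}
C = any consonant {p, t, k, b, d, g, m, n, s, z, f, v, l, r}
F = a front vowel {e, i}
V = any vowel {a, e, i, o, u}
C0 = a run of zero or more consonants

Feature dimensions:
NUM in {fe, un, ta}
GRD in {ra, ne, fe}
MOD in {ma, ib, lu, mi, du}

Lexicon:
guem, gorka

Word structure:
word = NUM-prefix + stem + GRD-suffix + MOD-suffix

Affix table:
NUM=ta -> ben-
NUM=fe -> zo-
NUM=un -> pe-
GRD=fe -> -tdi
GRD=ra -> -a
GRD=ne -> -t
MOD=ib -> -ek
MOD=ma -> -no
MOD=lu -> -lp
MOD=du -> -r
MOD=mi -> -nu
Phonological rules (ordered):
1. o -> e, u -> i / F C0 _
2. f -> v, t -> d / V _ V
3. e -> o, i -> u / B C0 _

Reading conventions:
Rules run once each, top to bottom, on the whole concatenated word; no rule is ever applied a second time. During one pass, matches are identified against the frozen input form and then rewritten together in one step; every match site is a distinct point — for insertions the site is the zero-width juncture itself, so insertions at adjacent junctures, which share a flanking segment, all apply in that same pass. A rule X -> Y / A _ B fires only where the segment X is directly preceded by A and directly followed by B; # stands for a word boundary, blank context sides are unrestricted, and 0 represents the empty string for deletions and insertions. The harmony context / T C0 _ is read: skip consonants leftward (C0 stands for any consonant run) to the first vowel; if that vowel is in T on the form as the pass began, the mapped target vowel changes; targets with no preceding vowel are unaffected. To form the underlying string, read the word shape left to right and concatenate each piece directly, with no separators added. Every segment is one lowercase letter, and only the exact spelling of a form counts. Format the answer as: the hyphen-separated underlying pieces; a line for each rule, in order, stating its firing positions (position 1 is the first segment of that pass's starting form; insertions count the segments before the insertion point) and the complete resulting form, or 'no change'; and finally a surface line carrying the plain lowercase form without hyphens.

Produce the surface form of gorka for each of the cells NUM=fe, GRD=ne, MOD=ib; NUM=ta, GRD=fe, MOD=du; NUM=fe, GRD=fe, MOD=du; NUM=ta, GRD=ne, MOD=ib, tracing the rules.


cell NUM=fe, GRD=ne, MOD=ib:
underlying: zo-gorka-t-ek
1. o -> e, u -> i / F C0 _: no change
2. f -> v, t -> d / V _ V: fires at position(s) 8: zogorkadek
3. e -> o, i -> u / B C0 _: fires at position(s) 9: zogorkadok
surface: zogorkadok

cell NUM=ta, GRD=fe, MOD=du:
underlying: ben-gorka-tdi-r
1. o -> e, u -> i / F C0 _: fires at position(s) 5: bengerkatdir
2. f -> v, t -> d / V _ V: no change
3. e -> o, i -> u / B C0 _: fires at position(s) 11: bengerkatdur
surface: bengerkatdur

cell NUM=fe, GRD=fe, MOD=du:
underlying: zo-gorka-tdi-r
1. o -> e, u -> i / F C0 _: no change
2. f -> v, t -> d / V _ V: no change
3. e -> o, i -> u / B C0 _: fires at position(s) 10: zogorkatdur
surface: zogorkatdur

cell NUM=ta, GRD=ne, MOD=ib:
underlying: ben-gorka-t-ek
1. o -> e, u -> i / F C0 _: fires at position(s) 5: bengerkatek
2. f -> v, t -> d / V _ V: fires at position(s) 9: bengerkadek
3. e -> o, i -> u / B C0 _: fires at position(s) 10: bengerkadok
surface: bengerkadok


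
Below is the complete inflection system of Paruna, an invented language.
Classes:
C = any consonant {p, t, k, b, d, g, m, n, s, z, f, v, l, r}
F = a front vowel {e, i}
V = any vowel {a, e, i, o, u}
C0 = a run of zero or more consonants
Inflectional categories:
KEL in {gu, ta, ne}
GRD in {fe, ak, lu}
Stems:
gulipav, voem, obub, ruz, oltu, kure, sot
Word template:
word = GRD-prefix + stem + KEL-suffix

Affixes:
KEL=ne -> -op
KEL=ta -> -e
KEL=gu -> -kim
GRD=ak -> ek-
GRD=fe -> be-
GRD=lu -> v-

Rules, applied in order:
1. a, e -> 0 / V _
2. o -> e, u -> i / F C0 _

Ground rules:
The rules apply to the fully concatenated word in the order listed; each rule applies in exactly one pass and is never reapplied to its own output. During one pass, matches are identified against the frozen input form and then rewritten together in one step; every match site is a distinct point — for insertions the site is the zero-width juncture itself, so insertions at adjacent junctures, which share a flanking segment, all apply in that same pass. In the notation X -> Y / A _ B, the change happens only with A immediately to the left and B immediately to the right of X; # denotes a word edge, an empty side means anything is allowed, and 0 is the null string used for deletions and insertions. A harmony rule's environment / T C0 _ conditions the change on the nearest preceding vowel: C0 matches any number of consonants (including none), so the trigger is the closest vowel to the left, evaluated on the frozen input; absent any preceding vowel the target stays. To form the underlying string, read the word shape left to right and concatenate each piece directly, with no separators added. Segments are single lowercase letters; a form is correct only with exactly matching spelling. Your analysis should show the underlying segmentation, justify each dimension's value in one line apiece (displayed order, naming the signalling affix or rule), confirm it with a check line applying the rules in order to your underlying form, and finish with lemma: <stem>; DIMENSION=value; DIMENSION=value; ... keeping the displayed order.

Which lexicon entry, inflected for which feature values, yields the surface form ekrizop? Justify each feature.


underlying: ek-ruz-op
KEL=ne - signalled by the affix -op
GRD=ak - signalled by the affix ek-
check: ekruzop -> ekruzop -> ekrizop
lemma: ruz; KEL=ne; GRD=ak


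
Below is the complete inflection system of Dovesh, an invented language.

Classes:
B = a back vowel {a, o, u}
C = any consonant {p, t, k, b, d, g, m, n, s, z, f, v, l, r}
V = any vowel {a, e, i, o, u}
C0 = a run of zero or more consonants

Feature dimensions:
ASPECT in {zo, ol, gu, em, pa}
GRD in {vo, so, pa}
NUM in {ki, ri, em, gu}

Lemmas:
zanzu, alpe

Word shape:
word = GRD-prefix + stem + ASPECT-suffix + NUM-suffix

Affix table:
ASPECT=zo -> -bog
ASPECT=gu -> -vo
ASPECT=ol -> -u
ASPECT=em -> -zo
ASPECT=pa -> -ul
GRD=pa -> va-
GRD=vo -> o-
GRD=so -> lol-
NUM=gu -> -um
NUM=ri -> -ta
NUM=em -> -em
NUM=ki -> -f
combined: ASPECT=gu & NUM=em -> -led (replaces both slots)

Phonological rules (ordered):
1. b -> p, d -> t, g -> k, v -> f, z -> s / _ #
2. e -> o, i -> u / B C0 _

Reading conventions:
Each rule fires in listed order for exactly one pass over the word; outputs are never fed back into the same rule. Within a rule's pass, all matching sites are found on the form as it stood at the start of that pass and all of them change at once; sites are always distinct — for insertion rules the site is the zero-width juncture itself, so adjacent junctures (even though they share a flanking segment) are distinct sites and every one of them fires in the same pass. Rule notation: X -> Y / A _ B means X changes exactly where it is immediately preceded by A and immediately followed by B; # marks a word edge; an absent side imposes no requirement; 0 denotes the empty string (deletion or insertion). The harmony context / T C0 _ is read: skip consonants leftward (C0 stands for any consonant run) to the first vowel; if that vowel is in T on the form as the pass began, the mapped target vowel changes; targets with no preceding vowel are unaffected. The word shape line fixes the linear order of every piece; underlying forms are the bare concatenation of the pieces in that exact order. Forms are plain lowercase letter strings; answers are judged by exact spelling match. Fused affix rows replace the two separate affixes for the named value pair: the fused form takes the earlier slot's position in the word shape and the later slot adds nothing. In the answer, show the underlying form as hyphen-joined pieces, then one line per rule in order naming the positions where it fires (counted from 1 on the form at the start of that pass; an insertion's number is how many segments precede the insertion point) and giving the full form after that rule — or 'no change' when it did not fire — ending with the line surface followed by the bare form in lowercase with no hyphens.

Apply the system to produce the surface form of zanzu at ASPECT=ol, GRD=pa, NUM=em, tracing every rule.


underlying: va-zanzu-u-em
1. b -> p, d -> t, g -> k, v -> f, z -> s / _ #: no change
2. e -> o, i -> u / B C0 _: fires at position(s) 9: vazanzuuom
surface: vazanzuuom


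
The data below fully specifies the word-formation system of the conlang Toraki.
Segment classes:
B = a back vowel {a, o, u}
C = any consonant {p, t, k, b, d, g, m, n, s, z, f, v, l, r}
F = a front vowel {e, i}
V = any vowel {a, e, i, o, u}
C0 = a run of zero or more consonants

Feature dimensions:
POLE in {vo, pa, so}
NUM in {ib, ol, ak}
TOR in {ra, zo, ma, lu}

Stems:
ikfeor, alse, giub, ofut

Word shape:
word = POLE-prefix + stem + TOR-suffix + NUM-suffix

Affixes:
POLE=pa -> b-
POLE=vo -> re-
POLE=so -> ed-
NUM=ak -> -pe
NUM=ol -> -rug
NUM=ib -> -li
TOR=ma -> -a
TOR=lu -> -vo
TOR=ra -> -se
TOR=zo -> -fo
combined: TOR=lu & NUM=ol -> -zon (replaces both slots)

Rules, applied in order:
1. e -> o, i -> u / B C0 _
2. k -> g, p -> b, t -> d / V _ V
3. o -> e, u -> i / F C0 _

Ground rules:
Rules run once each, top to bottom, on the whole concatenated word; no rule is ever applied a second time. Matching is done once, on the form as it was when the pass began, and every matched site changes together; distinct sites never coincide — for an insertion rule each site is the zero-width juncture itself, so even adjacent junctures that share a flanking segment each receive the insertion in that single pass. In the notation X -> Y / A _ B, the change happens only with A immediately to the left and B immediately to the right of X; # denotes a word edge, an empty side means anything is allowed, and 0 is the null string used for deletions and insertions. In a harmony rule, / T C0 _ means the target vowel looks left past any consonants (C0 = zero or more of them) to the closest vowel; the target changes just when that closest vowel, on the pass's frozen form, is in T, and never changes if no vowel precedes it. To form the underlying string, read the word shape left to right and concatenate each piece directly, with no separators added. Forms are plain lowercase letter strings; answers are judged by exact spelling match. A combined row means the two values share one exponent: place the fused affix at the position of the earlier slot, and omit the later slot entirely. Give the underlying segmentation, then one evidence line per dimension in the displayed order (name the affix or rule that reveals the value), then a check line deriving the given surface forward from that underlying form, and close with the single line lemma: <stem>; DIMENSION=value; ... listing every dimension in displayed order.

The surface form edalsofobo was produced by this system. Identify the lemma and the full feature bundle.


underlying: ed-alse-fo-pe
POLE=so - signalled by the affix ed-
NUM=ak - signalled by the affix -pe
TOR=zo - signalled by the affix -fo
check: edalsefope -> edalsofopo -> edalsofobo -> edalsofobo
lemma: alse; POLE=so; NUM=ak; TOR=zo


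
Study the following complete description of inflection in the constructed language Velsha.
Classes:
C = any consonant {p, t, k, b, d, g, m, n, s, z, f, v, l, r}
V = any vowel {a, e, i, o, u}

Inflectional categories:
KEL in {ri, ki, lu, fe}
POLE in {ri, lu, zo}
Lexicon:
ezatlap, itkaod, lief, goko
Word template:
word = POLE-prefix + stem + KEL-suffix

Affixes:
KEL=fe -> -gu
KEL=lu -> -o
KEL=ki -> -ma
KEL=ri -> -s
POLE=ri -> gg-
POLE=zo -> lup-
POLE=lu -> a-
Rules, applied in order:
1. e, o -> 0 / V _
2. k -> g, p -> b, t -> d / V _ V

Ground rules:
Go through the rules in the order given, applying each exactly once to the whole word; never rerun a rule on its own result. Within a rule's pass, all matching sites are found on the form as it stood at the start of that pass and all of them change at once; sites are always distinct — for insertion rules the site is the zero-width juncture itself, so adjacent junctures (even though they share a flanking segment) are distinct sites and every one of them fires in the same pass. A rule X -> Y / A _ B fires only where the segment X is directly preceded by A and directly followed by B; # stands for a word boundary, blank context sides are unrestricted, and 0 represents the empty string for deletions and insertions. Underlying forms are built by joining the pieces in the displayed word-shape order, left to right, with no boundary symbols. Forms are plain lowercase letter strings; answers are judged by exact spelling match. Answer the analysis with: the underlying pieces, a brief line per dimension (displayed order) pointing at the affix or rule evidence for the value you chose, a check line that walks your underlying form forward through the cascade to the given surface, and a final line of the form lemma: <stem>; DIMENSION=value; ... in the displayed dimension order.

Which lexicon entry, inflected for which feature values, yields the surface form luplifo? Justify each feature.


underlying: lup-lief-o
KEL=lu - signalled by the affix -o
POLE=zo - signalled by the affix lup-
check: lupliefo -> luplifo -> luplifo
lemma: lief; KEL=lu; POLE=zo


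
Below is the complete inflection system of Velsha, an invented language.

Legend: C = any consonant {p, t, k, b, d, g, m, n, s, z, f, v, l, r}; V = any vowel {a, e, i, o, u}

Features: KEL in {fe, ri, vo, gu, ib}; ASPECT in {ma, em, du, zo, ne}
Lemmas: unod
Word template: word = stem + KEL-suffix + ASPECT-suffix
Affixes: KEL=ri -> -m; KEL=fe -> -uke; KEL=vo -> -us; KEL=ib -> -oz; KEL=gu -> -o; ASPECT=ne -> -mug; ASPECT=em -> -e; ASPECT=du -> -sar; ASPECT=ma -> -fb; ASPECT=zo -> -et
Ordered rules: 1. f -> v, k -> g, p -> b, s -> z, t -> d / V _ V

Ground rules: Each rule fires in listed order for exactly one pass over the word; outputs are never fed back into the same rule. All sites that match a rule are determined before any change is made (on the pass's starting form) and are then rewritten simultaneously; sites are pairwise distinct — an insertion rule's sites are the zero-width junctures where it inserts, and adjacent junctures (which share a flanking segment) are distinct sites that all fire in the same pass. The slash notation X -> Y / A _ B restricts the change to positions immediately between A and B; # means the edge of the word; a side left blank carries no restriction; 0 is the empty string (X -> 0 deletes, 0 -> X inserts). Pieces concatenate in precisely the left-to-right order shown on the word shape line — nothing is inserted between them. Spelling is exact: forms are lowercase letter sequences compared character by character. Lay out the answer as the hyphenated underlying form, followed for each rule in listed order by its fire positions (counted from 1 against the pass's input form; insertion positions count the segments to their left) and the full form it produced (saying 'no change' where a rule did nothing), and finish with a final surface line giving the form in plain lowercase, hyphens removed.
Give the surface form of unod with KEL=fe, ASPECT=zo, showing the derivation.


underlying: unod-uke-et
1. f -> v, k -> g, p -> b, s -> z, t -> d / V _ V: fires at position(s) 6: unodugeet
surface: unodugeet


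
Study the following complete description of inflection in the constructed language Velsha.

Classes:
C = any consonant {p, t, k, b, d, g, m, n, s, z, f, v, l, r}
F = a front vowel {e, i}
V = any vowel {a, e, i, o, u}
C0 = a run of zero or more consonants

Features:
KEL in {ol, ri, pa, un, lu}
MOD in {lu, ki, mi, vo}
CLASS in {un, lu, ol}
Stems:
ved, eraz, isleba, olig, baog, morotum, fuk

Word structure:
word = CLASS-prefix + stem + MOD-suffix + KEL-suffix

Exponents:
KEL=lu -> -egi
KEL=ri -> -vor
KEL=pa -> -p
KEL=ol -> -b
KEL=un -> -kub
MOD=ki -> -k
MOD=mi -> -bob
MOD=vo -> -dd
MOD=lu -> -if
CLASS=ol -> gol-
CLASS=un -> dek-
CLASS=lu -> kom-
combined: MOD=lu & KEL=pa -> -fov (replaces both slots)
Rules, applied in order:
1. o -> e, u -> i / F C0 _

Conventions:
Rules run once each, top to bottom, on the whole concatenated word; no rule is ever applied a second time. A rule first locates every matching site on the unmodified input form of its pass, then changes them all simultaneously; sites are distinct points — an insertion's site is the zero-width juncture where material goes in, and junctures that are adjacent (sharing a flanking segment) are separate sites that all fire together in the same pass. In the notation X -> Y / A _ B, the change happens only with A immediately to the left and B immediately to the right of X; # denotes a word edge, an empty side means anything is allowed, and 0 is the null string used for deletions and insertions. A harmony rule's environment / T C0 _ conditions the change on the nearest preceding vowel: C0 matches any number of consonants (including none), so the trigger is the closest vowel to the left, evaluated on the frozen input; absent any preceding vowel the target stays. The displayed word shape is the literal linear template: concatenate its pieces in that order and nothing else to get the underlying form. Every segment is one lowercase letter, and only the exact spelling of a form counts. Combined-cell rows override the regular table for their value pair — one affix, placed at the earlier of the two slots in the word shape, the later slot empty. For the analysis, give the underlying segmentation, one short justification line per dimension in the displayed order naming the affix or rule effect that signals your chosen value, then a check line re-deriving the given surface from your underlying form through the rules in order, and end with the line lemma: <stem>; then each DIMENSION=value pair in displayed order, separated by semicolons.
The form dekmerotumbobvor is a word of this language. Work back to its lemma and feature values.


underlying: dek-morotum-bob-vor
KEL=ri - signalled by the affix -vor
MOD=mi - signalled by the affix -bob
CLASS=un - signalled by the affix dek-
check: dekmorotumbobvor -> dekmerotumbobvor
lemma: morotum; KEL=ri; MOD=mi; CLASS=un


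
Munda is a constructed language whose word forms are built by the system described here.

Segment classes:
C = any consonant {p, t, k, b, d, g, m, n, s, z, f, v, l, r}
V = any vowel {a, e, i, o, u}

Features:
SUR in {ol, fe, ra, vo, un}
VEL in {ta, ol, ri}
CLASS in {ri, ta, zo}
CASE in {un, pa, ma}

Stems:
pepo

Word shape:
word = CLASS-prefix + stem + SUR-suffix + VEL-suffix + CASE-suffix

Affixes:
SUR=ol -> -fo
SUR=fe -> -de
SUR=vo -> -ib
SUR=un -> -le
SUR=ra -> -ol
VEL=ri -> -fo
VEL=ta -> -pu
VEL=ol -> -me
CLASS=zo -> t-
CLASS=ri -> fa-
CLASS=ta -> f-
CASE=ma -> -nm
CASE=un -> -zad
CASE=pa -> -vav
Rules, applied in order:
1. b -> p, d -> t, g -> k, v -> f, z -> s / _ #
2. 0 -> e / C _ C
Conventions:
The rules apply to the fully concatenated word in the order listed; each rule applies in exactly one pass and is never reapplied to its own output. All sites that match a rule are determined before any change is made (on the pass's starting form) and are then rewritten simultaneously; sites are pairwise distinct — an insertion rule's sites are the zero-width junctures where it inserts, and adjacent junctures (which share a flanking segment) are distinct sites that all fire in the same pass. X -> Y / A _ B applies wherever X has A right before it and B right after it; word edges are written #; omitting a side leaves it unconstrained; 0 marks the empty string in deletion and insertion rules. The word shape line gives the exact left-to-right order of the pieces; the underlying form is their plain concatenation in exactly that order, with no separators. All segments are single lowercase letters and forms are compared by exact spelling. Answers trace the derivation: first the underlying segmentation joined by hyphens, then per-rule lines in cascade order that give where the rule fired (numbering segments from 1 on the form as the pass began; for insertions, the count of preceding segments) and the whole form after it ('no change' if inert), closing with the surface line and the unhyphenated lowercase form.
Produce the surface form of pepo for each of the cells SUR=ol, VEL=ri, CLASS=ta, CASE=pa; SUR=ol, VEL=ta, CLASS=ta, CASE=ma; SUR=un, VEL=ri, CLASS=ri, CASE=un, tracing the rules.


cell SUR=ol, VEL=ri, CLASS=ta, CASE=pa:
underlying: f-pepo-fo-fo-vav
1. b -> p, d -> t, g -> k, v -> f, z -> s / _ #: fires at position(s) 12: fpepofofovaf
2. 0 -> e / C _ C: inserts after position(s) 1: fepepofofovaf
surface: fepepofofovaf

cell SUR=ol, VEL=ta, CLASS=ta, CASE=ma:
underlying: f-pepo-fo-pu-nm
1. b -> p, d -> t, g -> k, v -> f, z -> s / _ #: no change
2. 0 -> e / C _ C: inserts after position(s) 1, 10: fepepofopunem
surface: fepepofopunem

cell SUR=un, VEL=ri, CLASS=ri, CASE=un:
underlying: fa-pepo-le-fo-zad
1. b -> p, d -> t, g -> k, v -> f, z -> s / _ #: fires at position(s) 13: fapepolefozat
2. 0 -> e / C _ C: no change
surface: fapepolefozat


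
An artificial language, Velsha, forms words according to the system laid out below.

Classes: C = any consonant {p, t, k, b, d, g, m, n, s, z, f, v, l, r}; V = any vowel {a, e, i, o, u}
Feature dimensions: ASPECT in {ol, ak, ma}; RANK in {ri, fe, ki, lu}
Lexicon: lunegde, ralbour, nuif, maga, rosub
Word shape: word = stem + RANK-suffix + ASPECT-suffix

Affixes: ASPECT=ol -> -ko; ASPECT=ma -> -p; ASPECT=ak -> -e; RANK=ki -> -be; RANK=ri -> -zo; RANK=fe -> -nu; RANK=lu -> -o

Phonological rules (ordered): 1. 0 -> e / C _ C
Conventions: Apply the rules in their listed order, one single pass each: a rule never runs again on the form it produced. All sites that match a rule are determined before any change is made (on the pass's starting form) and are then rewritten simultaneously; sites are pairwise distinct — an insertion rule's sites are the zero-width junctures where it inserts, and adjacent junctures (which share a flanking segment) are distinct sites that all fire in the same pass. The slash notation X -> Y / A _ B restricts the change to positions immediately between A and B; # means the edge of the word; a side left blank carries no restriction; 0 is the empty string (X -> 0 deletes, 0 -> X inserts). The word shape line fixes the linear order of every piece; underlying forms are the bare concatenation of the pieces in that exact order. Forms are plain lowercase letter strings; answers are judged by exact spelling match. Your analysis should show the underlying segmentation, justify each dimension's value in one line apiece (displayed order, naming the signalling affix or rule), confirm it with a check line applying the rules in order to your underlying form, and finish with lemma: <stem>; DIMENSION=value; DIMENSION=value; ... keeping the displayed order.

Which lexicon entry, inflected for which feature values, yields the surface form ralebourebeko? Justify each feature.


underlying: ralbour-be-ko
ASPECT=ol - signalled by the affix -ko
RANK=ki - signalled by the affix -be
check: ralbourbeko -> ralebourebeko
lemma: ralbour; ASPECT=ol; RANK=ki


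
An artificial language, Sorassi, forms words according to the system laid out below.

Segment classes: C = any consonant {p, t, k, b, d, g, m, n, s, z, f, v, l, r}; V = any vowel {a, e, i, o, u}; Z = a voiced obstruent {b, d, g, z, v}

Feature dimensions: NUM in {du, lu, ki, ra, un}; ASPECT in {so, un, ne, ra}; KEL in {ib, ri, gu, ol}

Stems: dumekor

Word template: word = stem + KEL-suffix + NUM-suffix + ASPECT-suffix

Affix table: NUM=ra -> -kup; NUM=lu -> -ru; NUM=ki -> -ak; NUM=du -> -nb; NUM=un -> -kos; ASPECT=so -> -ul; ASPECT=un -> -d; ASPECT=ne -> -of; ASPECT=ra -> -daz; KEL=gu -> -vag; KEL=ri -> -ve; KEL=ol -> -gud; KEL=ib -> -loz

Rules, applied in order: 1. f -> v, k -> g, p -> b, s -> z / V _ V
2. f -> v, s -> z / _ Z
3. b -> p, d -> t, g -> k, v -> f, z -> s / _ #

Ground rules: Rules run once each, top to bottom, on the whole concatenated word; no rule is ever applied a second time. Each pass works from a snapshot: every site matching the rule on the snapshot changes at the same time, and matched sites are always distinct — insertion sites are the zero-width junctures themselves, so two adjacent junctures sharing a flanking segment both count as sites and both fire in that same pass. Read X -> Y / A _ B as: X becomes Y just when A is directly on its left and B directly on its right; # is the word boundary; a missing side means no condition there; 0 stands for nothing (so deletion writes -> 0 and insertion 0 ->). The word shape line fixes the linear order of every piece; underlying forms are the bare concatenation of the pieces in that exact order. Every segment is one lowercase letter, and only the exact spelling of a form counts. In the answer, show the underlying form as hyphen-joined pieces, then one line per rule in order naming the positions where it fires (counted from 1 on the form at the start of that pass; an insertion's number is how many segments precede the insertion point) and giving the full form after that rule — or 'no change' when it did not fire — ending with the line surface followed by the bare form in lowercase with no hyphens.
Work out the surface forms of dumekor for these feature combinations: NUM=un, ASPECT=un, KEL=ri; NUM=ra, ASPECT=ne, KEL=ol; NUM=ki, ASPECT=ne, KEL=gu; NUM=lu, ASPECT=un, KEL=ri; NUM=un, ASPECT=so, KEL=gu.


cell NUM=un, ASPECT=un, KEL=ri:
underlying: dumekor-ve-kos-d
1. f -> v, k -> g, p -> b, s -> z / V _ V: fires at position(s) 5, 10: dumegorvegosd
2. f -> v, s -> z / _ Z: fires at position(s) 12: dumegorvegozd
3. b -> p, d -> t, g -> k, v -> f, z -> s / _ #: fires at position(s) 13: dumegorvegozt
surface: dumegorvegozt

cell NUM=ra, ASPECT=ne, KEL=ol:
underlying: dumekor-gud-kup-of
1. f -> v, k -> g, p -> b, s -> z / V _ V: fires at position(s) 5, 13: dumegorgudkubof
2. f -> v, s -> z / _ Z: no change
3. b -> p, d -> t, g -> k, v -> f, z -> s / _ #: no change
surface: dumegorgudkubof

cell NUM=ki, ASPECT=ne, KEL=gu:
underlying: dumekor-vag-ak-of
1. f -> v, k -> g, p -> b, s -> z / V _ V: fires at position(s) 5, 12: dumegorvagagof
2. f -> v, s -> z / _ Z: no change
3. b -> p, d -> t, g -> k, v -> f, z -> s / _ #: no change
surface: dumegorvagagof

cell NUM=lu, ASPECT=un, KEL=ri:
underlying: dumekor-ve-ru-d
1. f -> v, k -> g, p -> b, s -> z / V _ V: fires at position(s) 5: dumegorverud
2. f -> v, s -> z / _ Z: no change
3. b -> p, d -> t, g -> k, v -> f, z -> s / _ #: fires at position(s) 12: dumegorverut
surface: dumegorverut

cell NUM=un, ASPECT=so, KEL=gu:
underlying: dumekor-vag-kos-ul
1. f -> v, k -> g, p -> b, s -> z / V _ V: fires at position(s) 5, 13: dumegorvagkozul
2. f -> v, s -> z / _ Z: no change
3. b -> p, d -> t, g -> k, v -> f, z -> s / _ #: no change
surface: dumegorvagkozul


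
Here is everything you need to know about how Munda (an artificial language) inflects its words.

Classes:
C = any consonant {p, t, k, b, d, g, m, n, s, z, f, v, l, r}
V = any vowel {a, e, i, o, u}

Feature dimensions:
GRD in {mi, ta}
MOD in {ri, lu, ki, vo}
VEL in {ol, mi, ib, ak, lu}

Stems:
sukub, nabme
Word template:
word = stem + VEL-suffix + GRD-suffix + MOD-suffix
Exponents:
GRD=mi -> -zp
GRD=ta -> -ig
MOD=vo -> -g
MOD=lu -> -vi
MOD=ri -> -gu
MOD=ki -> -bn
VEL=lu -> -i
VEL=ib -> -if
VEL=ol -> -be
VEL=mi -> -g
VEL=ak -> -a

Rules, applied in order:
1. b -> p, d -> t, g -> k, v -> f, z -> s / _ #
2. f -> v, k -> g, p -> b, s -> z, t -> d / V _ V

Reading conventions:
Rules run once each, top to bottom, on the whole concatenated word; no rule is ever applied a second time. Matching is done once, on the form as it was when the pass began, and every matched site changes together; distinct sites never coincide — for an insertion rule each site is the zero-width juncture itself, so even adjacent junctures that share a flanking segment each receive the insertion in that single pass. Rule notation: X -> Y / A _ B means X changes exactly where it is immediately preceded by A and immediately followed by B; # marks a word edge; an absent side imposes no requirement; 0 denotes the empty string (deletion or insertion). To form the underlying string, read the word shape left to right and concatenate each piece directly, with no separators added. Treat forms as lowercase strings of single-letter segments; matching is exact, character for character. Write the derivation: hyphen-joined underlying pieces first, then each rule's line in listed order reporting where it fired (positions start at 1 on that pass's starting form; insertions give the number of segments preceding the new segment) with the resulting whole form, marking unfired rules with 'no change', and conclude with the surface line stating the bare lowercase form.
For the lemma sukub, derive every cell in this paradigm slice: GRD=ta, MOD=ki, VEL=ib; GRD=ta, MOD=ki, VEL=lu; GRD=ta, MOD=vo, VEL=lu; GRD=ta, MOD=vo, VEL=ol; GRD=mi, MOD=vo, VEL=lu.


cell GRD=ta, MOD=ki, VEL=ib:
underlying: sukub-if-ig-bn
1. b -> p, d -> t, g -> k, v -> f, z -> s / _ #: no change
2. f -> v, k -> g, p -> b, s -> z, t -> d / V _ V: fires at position(s) 3, 7: sugubivigbn
surface: sugubivigbn

cell GRD=ta, MOD=ki, VEL=lu:
underlying: sukub-i-ig-bn
1. b -> p, d -> t, g -> k, v -> f, z -> s / _ #: no change
2. f -> v, k -> g, p -> b, s -> z, t -> d / V _ V: fires at position(s) 3: sugubiigbn
surface: sugubiigbn

cell GRD=ta, MOD=vo, VEL=lu:
underlying: sukub-i-ig-g
1. b -> p, d -> t, g -> k, v -> f, z -> s / _ #: fires at position(s) 9: sukubiigk
2. f -> v, k -> g, p -> b, s -> z, t -> d / V _ V: fires at position(s) 3: sugubiigk
surface: sugubiigk

cell GRD=ta, MOD=vo, VEL=ol:
underlying: sukub-be-ig-g
1. b -> p, d -> t, g -> k, v -> f, z -> s / _ #: fires at position(s) 10: sukubbeigk
2. f -> v, k -> g, p -> b, s -> z, t -> d / V _ V: fires at position(s) 3: sugubbeigk
surface: sugubbeigk

cell GRD=mi, MOD=vo, VEL=lu:
underlying: sukub-i-zp-g
1. b -> p, d -> t, g -> k, v -> f, z -> s / _ #: fires at position(s) 9: sukubizpk
2. f -> v, k -> g, p -> b, s -> z, t -> d / V _ V: fires at position(s) 3: sugubizpk
surface: sugubizpk


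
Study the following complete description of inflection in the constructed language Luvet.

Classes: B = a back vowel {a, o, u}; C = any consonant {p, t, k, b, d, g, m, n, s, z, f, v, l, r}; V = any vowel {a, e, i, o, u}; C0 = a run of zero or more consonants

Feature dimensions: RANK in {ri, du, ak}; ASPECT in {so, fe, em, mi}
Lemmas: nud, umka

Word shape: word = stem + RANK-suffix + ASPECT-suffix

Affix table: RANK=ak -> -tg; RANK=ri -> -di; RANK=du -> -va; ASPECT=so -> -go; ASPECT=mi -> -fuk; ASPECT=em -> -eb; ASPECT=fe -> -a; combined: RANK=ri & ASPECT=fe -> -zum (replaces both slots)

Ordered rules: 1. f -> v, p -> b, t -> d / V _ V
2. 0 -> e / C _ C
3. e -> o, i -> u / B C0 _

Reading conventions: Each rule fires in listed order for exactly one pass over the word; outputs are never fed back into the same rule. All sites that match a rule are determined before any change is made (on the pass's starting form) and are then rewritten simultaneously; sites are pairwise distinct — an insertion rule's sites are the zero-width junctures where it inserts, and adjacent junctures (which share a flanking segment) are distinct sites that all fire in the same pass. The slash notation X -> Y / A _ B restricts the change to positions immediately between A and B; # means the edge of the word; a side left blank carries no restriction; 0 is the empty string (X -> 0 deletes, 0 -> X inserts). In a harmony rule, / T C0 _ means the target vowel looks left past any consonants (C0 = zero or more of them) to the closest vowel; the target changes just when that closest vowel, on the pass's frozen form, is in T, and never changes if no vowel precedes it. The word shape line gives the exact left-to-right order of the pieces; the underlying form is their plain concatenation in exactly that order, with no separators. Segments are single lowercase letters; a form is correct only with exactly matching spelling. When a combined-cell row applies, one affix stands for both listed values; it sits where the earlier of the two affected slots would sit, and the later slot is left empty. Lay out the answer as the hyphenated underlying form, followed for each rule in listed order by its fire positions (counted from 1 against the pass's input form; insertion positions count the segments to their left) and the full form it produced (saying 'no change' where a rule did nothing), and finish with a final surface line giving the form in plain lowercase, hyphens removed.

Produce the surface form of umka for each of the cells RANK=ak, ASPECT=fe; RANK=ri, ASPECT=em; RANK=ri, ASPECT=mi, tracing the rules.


cell RANK=ak, ASPECT=fe:
underlying: umka-tg-a
1. f -> v, p -> b, t -> d / V _ V: no change
2. 0 -> e / C _ C: inserts after position(s) 2, 5: umekatega
3. e -> o, i -> u / B C0 _: fires at position(s) 3, 7: umokatoga
surface: umokatoga

cell RANK=ri, ASPECT=em:
underlying: umka-di-eb
1. f -> v, p -> b, t -> d / V _ V: no change
2. 0 -> e / C _ C: inserts after position(s) 2: umekadieb
3. e -> o, i -> u / B C0 _: fires at position(s) 3, 7: umokadueb
surface: umokadueb

cell RANK=ri, ASPECT=mi:
underlying: umka-di-fuk
1. f -> v, p -> b, t -> d / V _ V: fires at position(s) 7: umkadivuk
2. 0 -> e / C _ C: inserts after position(s) 2: umekadivuk
3. e -> o, i -> u / B C0 _: fires at position(s) 3, 7: umokaduvuk
surface: umokaduvuk


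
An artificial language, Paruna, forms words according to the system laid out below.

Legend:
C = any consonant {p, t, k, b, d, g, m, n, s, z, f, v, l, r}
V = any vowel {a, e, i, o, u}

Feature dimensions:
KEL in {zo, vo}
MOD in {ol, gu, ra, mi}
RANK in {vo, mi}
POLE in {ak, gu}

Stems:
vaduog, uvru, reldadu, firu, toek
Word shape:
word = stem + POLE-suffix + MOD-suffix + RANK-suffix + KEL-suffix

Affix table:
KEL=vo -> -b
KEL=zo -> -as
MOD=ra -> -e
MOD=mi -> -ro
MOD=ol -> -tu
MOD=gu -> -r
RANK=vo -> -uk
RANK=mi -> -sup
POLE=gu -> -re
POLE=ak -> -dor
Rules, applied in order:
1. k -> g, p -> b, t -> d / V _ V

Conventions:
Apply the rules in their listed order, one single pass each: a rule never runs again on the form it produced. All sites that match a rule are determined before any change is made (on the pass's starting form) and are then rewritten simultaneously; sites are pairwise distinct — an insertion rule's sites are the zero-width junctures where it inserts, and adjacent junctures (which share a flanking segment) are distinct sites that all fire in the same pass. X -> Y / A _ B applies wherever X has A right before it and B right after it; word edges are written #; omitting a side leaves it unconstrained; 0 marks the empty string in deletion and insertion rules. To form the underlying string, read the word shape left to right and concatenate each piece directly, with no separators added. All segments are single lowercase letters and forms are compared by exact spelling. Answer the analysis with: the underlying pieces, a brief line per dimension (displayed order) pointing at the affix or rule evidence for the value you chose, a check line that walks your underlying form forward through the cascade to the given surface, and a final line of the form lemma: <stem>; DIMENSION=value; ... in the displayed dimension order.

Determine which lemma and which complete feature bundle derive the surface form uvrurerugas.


underlying: uvru-re-r-uk-as
KEL=zo - signalled by the affix -as
MOD=gu - signalled by the affix -r
RANK=vo - signalled by the affix -uk
POLE=gu - signalled by the affix -re
check: uvrurerukas -> uvrurerugas
lemma: uvru; KEL=zo; MOD=gu; RANK=vo; POLE=gu


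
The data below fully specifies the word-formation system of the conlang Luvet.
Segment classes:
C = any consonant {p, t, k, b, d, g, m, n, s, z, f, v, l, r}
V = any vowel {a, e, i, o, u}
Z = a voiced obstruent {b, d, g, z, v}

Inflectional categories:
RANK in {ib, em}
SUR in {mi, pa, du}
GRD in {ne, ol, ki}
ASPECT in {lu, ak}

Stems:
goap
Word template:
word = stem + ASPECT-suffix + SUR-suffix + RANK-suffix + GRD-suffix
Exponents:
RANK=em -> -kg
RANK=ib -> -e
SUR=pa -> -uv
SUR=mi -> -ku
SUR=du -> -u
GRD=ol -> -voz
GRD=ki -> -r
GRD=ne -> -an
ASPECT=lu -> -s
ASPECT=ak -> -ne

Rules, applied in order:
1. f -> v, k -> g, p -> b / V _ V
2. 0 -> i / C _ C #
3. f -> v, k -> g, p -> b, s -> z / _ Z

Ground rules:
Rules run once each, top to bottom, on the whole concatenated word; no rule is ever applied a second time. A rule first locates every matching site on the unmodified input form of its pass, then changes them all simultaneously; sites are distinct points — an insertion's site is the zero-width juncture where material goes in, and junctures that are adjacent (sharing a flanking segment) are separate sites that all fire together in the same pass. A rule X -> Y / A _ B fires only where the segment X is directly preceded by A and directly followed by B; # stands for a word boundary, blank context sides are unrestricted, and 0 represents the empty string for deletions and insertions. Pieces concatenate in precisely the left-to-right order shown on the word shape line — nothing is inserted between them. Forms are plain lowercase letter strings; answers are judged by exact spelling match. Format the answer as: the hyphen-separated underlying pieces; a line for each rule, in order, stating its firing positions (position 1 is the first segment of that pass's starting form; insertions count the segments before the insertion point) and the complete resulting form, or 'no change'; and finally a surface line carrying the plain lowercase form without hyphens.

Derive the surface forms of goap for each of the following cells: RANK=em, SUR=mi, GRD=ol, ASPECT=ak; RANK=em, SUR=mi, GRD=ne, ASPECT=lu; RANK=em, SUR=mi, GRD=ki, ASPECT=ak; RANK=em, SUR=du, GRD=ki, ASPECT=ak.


cell RANK=em, SUR=mi, GRD=ol, ASPECT=ak:
underlying: goap-ne-ku-kg-voz
1. f -> v, k -> g, p -> b / V _ V: fires at position(s) 7: goapnegukgvoz
2. 0 -> i / C _ C #: no change
3. f -> v, k -> g, p -> b, s -> z / _ Z: fires at position(s) 9: goapneguggvoz
surface: goapneguggvoz

cell RANK=em, SUR=mi, GRD=ne, ASPECT=lu:
underlying: goap-s-ku-kg-an
1. f -> v, k -> g, p -> b / V _ V: no change
2. 0 -> i / C _ C #: no change
3. f -> v, k -> g, p -> b, s -> z / _ Z: fires at position(s) 8: goapskuggan
surface: goapskuggan

cell RANK=em, SUR=mi, GRD=ki, ASPECT=ak:
underlying: goap-ne-ku-kg-r
1. f -> v, k -> g, p -> b / V _ V: fires at position(s) 7: goapnegukgr
2. 0 -> i / C _ C #: inserts after position(s) 10: goapnegukgir
3. f -> v, k -> g, p -> b, s -> z / _ Z: fires at position(s) 9: goapneguggir
surface: goapneguggir

cell RANK=em, SUR=du, GRD=ki, ASPECT=ak:
underlying: goap-ne-u-kg-r
1. f -> v, k -> g, p -> b / V _ V: no change
2. 0 -> i / C _ C #: inserts after position(s) 9: goapneukgir
3. f -> v, k -> g, p -> b, s -> z / _ Z: fires at position(s) 8: goapneuggir
surface: goapneuggir


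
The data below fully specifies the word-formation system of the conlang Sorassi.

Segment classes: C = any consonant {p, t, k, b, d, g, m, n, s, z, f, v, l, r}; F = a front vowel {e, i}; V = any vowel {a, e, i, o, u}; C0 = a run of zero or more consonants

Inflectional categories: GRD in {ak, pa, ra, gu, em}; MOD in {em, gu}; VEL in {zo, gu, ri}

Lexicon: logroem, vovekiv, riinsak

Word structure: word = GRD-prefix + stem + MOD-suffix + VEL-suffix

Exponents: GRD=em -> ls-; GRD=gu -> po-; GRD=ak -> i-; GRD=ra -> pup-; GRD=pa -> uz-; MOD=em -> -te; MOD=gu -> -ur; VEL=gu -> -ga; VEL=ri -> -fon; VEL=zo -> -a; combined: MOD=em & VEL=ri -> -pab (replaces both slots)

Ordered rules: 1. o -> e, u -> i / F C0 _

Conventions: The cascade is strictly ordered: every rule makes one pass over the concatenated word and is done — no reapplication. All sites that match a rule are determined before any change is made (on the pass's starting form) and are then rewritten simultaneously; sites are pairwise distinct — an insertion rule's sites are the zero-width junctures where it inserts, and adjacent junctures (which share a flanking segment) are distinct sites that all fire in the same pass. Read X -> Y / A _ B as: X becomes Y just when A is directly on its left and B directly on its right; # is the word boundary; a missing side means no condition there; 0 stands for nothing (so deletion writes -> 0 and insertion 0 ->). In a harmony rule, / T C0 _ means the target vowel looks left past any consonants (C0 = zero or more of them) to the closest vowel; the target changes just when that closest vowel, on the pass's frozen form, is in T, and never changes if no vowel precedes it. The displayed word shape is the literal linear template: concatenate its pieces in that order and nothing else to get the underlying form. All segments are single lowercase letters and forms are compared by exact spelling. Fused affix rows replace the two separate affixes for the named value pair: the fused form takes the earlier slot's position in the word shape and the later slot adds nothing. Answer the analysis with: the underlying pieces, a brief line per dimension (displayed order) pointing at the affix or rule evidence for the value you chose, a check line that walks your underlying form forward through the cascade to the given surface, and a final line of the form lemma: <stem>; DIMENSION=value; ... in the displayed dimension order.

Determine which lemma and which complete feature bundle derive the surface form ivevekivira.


underlying: i-vovekiv-ur-a
GRD=ak - signalled by the affix i-
MOD=gu - signalled by the affix -ur
VEL=zo - signalled by the affix -a
check: ivovekivura -> ivevekivira
lemma: vovekiv; GRD=ak; MOD=gu; VEL=zo
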